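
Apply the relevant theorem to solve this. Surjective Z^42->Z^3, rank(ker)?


rank(ker) = 42-3 = 39


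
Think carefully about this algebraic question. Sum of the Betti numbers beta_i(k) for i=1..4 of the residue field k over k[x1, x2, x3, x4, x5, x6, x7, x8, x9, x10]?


Koszul resolution: beta_i(k)=C(n,i), n=10
C(10,1)=10, C(10,2)=45, C(10,3)=120, C(10,4)=210
Sum=385


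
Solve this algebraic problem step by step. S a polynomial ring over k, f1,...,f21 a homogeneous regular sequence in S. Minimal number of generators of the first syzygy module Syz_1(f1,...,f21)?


Regular sequence => Koszul complex is the minimal free resolution.
Syz_1 minimally generated by Koszul relations f_i*e_j - f_j*e_i (i<j): mu(Syz_1) = beta_2 = C(m,2) = m(m-1)/2
m=21
21*20/2 = 210


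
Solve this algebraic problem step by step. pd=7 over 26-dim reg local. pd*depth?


pd+depth=26
depth=26-7=19
pd*depth=7*19=133


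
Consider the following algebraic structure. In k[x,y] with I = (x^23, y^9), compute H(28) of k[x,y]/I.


k[x,y], I = (x^23, y^9), d = 28
Need i < 23 and d-i < 9.
Range: 20 <= i <= 22.
H(28) = 3


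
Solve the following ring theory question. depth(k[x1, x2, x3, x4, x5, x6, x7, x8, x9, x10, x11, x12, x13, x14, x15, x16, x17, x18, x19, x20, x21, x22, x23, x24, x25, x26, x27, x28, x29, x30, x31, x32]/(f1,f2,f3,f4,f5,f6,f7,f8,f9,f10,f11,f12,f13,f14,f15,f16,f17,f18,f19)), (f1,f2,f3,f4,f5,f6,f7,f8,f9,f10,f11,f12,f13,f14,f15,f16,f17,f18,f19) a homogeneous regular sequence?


depth(R)=32
depth(R/I)=32-19=13


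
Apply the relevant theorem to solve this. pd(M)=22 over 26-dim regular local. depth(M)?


pd+depth=depth(R)=26
depth=26-22=4


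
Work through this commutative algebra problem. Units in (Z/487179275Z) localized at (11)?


Local ring = Z/19487171Z.
phi(19487171) = 11^6*(11-1) = 17715610


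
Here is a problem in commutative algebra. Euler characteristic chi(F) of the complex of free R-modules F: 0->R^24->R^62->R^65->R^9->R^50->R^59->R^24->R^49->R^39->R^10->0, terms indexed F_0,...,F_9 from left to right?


chi = sum (-1)^i * rank:
(-1)^0*24=24
(-1)^1*62=-62
(-1)^2*65=65
(-1)^3*9=-9
(-1)^4*50=50
(-1)^5*59=-59
(-1)^6*24=24
(-1)^7*49=-49
(-1)^8*39=39
(-1)^9*10=-10
chi=13


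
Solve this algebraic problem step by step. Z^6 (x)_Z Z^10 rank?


rank(M(x)N) = rank(M)*rank(N)
6*10 = 60


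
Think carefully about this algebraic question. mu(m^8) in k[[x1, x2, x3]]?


C(n+d-1,d)=C(10,8)=45


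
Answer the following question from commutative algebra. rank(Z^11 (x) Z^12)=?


rank(M(x)N) = rank(M)*rank(N)
11*12 = 132


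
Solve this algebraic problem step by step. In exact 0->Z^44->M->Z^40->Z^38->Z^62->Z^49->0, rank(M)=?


Alt sum=0:
(-1)^0*44 + (-1)^1*? + (-1)^2*40 + (-1)^3*38 + (-1)^4*62 + (-1)^5*49=0
rank(M)=59


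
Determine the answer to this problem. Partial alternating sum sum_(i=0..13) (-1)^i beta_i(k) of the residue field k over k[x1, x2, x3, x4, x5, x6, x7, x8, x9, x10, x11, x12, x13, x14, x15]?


Koszul resolution: beta_i(k)=C(n,i), n=15
sum_(i=0..p) (-1)^i C(n,i) = (-1)^p C(n-1,p)
(-1)^13*C(14,13) = (-1)^13*14 = -14


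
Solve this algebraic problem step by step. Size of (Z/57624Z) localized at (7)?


7-primary part: 57624=7^4*24
Size=7^4=2401


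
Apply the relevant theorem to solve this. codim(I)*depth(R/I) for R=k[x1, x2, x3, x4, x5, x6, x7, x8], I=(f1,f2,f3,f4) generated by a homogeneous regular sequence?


codim=4, depth=dim(R/I)=8-4=4
Product=4*4=16


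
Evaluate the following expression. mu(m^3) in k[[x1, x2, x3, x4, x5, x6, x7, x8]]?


C(n+d-1,d)=C(10,3)=120


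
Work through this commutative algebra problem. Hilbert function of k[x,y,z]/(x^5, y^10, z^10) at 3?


Need i<5, j<10, k<10 with i+j+k=3.
For each i, j ranges over max(0,3-i-9)..min(9,3-i):
  i=0: j in [0,3] -> 4
  i=1: j in [0,2] -> 3
  i=2: j in [0,1] -> 2
  i=3: j in [0,0] -> 1
H(3) = 4+3+2+1 = 10


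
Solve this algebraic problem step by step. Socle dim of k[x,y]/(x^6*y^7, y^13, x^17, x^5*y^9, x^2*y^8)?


Socle = ann(m) = span of standard monomials u with x*u, y*u in I (staircase corners).
Redundant generators: x^5*y^9
Minimal generators: x^17, x^6*y^7, x^2*y^8, y^13
Corners: xy^12, x^5y^7, x^16y^6
Socle dim=3


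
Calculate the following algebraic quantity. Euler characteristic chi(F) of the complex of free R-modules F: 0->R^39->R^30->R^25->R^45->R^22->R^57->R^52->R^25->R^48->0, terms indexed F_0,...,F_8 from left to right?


chi = sum (-1)^i * rank:
(-1)^0*39=39
(-1)^1*30=-30
(-1)^2*25=25
(-1)^3*45=-45
(-1)^4*22=22
(-1)^5*57=-57
(-1)^6*52=52
(-1)^7*25=-25
(-1)^8*48=48
chi=29


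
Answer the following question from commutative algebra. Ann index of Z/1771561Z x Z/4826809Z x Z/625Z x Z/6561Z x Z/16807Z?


Exponent = lcm of the cyclic orders; pairwise coprime => product.
11^6*13^6*5^4*3^8*7^5=1771561*4826809*625*6561*16807=589327191635576283264375


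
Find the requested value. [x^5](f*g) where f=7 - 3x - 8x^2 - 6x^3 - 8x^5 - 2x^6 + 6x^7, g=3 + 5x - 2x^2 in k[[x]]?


[x^5] = sum a_i*b_j, i+j=5
  -6*-2=12
  -8*3=-24
Sum=-12


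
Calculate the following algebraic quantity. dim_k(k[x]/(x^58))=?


Basis: 1,x,...,x^57
dim=58


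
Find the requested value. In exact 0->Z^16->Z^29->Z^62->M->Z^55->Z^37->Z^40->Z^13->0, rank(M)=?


Alt sum=0:
(-1)^0*16 + (-1)^1*29 + (-1)^2*62 + (-1)^3*? + (-1)^4*55 + (-1)^5*37 + (-1)^6*40 + (-1)^7*13=0
rank(M)=94


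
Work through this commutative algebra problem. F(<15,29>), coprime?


gcd(15,29)=1 => F=ab-a-b=15*29-15-29=435-44=391


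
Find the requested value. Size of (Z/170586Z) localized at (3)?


3-primary part: 170586=3^8*26
Size=3^8=6561


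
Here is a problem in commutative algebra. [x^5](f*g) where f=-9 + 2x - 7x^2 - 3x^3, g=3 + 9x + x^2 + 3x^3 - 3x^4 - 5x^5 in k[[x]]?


[x^5] = sum a_i*b_j, i+j=5
  -9*-5=45
  2*-3=-6
  -7*3=-21
  -3*1=-3
Sum=15


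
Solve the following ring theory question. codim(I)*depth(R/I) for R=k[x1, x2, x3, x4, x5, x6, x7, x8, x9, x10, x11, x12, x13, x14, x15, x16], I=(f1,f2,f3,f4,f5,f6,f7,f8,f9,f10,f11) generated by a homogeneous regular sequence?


codim=11, depth=dim(R/I)=16-11=5
Product=11*5=55


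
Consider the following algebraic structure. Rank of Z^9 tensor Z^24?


rank(M(x)N) = rank(M)*rank(N)
9*24 = 216


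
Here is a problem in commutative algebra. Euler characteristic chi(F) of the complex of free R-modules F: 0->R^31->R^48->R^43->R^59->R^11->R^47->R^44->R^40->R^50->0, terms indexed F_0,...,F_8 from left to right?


chi = sum (-1)^i * rank:
(-1)^0*31=31
(-1)^1*48=-48
(-1)^2*43=43
(-1)^3*59=-59
(-1)^4*11=11
(-1)^5*47=-47
(-1)^6*44=44
(-1)^7*40=-40
(-1)^8*50=50
chi=-15


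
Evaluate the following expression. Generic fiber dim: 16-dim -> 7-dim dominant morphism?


dim(fiber)=dim(X)-dim(Y)=16-7=9


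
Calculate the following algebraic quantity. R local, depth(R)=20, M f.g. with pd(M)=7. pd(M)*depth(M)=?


pd+depth=20
depth=20-7=13
pd*depth=7*13=91


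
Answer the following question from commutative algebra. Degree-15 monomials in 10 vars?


C(d+n-1,n-1)=C(24,9)=1307504


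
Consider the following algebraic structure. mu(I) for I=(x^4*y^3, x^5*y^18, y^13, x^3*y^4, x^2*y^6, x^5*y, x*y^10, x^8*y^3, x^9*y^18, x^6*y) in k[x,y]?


Remove redundant (divisible by others).
x^6*y redundant.
x^5*y^18 redundant.
x^8*y^3 redundant.
x^9*y^18 redundant.
Min: x^5*y, x^4*y^3, x^3*y^4, x^2*y^6, x*y^10, y^13
Count=6


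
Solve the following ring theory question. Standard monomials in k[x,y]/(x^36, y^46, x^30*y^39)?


k[x,y]/I, I = (x^36, y^46, x^30*y^39)
Rect: 36x46=1656. Corner: (36-30)x(46-39)=42.
dim = 1656-42 = 1614


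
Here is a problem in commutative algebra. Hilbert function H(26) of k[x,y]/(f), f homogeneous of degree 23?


H(t)=d for t>=d-1.
d=23, t=26
H(26)=23


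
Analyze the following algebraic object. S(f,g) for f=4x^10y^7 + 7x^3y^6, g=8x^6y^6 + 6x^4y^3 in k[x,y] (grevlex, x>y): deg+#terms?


LT(f)=4x^10y^7, LT(g)=8x^6y^6
lcm(LM)=x^10y^7
S(f,g) (scaled by 32 to clear denominators) = 8*f - 4x^4y*g = -24x^8y^4 + 56x^3y^6
2 terms, deg 12.
12+2=14


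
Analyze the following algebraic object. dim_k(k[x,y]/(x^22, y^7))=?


Basis: x^i*y^j, i<22, j<7
22*7=154


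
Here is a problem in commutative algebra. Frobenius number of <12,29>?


gcd(12,29)=1 => F=ab-a-b=12*29-12-29=348-41=307


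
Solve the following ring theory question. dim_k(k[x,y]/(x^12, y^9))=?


Basis: x^i*y^j, i<12, j<9
12*9=108


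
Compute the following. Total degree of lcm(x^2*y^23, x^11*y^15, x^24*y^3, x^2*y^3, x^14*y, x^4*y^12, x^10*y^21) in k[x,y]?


lcm = componentwise max:
x: max(2,11,24,2,14,4,10)=24
y: max(23,15,3,3,1,12,21)=23
Total=24+23=47


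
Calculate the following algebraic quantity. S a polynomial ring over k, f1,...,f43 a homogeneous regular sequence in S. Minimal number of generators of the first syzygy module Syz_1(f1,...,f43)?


Regular sequence => Koszul complex is the minimal free resolution.
Syz_1 minimally generated by Koszul relations f_i*e_j - f_j*e_i (i<j): mu(Syz_1) = beta_2 = C(m,2) = m(m-1)/2
m=43
43*42/2 = 903


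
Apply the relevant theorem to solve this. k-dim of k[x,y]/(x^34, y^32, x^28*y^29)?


k[x,y]/I, I = (x^34, y^32, x^28*y^29)
Rect: 34x32=1088. Corner: (34-28)x(32-29)=18.
dim = 1088-18 = 1070


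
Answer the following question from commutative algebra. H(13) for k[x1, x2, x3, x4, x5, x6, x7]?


C(d+n-1,n-1)=C(19,6)=27132


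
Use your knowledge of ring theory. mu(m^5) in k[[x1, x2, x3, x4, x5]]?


C(n+d-1,d)=C(9,5)=126


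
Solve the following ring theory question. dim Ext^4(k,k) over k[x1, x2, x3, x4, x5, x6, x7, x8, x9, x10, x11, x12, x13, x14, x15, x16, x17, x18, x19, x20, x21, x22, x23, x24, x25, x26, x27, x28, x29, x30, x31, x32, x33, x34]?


C(n,i)=C(34,4)=46376


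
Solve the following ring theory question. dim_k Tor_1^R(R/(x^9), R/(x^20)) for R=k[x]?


Tor_1(R/I,R/J)=(I cap J)/IJ=(x^20)/(x^29)
dim=29-20=min(9,20)=9


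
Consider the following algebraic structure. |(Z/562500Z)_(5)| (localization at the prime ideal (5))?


5-primary part: 562500=5^6*36
Size=5^6=15625


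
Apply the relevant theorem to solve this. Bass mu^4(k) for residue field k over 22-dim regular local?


C(n,i)=C(22,4)=7315


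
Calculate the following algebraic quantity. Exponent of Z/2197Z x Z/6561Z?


Exponent = lcm of the cyclic orders; pairwise coprime => product.
13^3*3^8=2197*6561=14414517


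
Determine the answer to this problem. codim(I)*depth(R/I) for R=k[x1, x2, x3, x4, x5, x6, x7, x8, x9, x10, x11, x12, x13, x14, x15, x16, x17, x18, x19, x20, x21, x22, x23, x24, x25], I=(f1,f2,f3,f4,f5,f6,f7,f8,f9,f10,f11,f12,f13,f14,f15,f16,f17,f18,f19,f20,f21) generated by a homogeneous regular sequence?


codim=21, depth=dim(R/I)=25-21=4
Product=21*4=84


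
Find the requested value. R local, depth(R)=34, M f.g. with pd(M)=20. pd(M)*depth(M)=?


pd+depth=34
depth=34-20=14
pd*depth=20*14=280


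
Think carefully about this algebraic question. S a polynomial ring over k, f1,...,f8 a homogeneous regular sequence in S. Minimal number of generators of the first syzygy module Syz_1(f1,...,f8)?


Regular sequence => Koszul complex is the minimal free resolution.
Syz_1 minimally generated by Koszul relations f_i*e_j - f_j*e_i (i<j): mu(Syz_1) = beta_2 = C(m,2) = m(m-1)/2
m=8
8*7/2 = 28


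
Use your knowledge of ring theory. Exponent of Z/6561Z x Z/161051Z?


Exponent = lcm of the cyclic orders; pairwise coprime => product.
3^8*11^5=6561*161051=1056655611


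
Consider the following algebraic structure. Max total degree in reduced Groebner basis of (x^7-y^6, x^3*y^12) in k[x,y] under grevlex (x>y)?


LT(f1)=x^7, LT(f2)=x^3y^12, lcm=x^7y^12
S(f1,f2) = y^12*f1 - x^4*f2 = -y^18
Reduced GB = {f1, f2, y^18}; degrees 7, 15, 18
Max = 18


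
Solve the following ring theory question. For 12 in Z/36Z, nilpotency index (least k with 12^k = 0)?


12^k mod 36:
k=1: 12
k=2: 0
First zero at k = 2


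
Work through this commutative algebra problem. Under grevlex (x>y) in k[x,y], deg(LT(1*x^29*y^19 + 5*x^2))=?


LT: 1*x^29*y^19
deg_x=29, deg_y=19
Total=29+19=48


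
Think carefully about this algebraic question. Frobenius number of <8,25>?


gcd(8,25)=1 => F=ab-a-b=8*25-8-25=200-33=167


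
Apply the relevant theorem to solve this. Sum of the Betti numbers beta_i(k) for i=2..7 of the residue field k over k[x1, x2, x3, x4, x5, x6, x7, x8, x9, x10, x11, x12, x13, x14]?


Koszul resolution: beta_i(k)=C(n,i), n=14
C(14,2)=91, C(14,3)=364, C(14,4)=1001, C(14,5)=2002, C(14,6)=3003, C(14,7)=3432
Sum=9893


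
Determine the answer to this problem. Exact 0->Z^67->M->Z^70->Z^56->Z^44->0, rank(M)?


Alt sum=0:
(-1)^0*67 + (-1)^1*? + (-1)^2*70 + (-1)^3*56 + (-1)^4*44=0
rank(M)=125


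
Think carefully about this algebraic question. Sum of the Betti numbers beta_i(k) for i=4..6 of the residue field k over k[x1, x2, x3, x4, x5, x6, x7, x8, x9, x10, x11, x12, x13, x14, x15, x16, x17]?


Koszul resolution: beta_i(k)=C(n,i), n=17
C(17,4)=2380, C(17,5)=6188, C(17,6)=12376
Sum=20944


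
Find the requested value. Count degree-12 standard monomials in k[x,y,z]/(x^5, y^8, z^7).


Need i<5, j<8, k<7 with i+j+k=12.
For each i, j ranges over max(0,12-i-6)..min(7,12-i):
  i=0: j in [6,7] -> 2
  i=1: j in [5,7] -> 3
  i=2: j in [4,7] -> 4
  i=3: j in [3,7] -> 5
  i=4: j in [2,7] -> 6
H(12) = 2+3+4+5+6 = 20


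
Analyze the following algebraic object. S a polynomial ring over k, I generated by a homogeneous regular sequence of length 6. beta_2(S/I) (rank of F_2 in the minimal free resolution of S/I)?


Regular sequence => Koszul complex is the minimal free resolution.
Syz_1 minimally generated by Koszul relations f_i*e_j - f_j*e_i (i<j): mu(Syz_1) = beta_2 = C(m,2) = m(m-1)/2
m=6
6*5/2 = 15


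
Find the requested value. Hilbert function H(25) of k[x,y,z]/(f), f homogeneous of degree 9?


C(27,2)-C(18,2)=351-153=198


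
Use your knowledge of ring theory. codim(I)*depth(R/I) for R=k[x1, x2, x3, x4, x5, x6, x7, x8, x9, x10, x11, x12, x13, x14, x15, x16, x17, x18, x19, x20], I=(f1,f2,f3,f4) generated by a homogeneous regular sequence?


codim=4, depth=dim(R/I)=20-4=16
Product=4*16=64


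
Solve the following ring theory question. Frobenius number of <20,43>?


gcd(20,43)=1 => F=ab-a-b=20*43-20-43=860-63=797


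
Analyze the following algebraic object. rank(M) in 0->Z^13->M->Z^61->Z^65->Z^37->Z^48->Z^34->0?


Alt sum=0:
(-1)^0*13 + (-1)^1*? + (-1)^2*61 + (-1)^3*65 + (-1)^4*37 + (-1)^5*48 + (-1)^6*34=0
rank(M)=32


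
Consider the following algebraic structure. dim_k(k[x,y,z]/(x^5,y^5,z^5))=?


Basis: x^iy^jz^k, i<5,j<5,k<5
5*5*5=125


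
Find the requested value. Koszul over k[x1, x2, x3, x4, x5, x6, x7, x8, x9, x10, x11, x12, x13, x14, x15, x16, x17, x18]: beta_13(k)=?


C(n,i)=C(18,13)=8568


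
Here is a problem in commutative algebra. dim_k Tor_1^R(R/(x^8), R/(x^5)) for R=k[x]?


Tor_1(R/I,R/J)=(I cap J)/IJ=(x^8)/(x^13)
dim=13-8=min(8,5)=5


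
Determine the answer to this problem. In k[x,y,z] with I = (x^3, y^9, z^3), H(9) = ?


Need i<3, j<9, k<3 with i+j+k=9.
For each i, j ranges over max(0,9-i-2)..min(8,9-i):
  i=0: j in [7,8] -> 2
  i=1: j in [6,8] -> 3
  i=2: j in [5,7] -> 3
H(9) = 2+3+3 = 8


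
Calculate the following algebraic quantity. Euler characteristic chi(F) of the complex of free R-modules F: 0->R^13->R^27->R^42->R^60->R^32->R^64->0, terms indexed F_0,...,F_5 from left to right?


chi = sum (-1)^i * rank:
(-1)^0*13=13
(-1)^1*27=-27
(-1)^2*42=42
(-1)^3*60=-60
(-1)^4*32=32
(-1)^5*64=-64
chi=-64


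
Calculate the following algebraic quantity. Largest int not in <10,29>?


gcd(10,29)=1 => F=ab-a-b=10*29-10-29=290-39=251


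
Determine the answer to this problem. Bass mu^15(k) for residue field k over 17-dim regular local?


C(n,i)=C(17,15)=136


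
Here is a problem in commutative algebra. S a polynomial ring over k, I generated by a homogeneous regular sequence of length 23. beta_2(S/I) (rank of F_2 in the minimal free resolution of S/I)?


Regular sequence => Koszul complex is the minimal free resolution.
Syz_1 minimally generated by Koszul relations f_i*e_j - f_j*e_i (i<j): mu(Syz_1) = beta_2 = C(m,2) = m(m-1)/2
m=23
23*22/2 = 253


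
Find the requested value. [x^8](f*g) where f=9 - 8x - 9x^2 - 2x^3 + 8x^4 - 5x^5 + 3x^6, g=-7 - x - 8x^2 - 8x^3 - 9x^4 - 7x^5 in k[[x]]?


[x^8] = sum a_i*b_j, i+j=8
  -2*-7=14
  8*-9=-72
  -5*-8=40
  3*-8=-24
Sum=-42


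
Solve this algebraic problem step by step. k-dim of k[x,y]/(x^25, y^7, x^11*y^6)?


k[x,y]/I, I = (x^25, y^7, x^11*y^6)
Rect: 25x7=175. Corner: (25-11)x(7-6)=14.
dim = 175-14 = 161


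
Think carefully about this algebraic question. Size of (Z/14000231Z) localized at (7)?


7-primary part: 14000231=7^7*17
Size=7^7=823543


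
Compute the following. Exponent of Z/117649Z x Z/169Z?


Exponent = lcm of the cyclic orders; pairwise coprime => product.
7^6*13^2=117649*169=19882681


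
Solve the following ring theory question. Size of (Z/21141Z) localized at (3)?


3-primary part: 21141=3^6*29
Size=3^6=729


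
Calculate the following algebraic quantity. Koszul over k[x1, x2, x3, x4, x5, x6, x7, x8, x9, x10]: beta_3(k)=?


C(n,i)=C(10,3)=120


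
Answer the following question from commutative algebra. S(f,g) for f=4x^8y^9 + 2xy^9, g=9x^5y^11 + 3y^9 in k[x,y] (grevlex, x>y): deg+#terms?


LT(f)=4x^8y^9, LT(g)=9x^5y^11
lcm(LM)=x^8y^11
S(f,g) (scaled by 36 to clear denominators) = 9y^2*f - 4x^3*g = -12x^3y^9 + 18xy^11
2 terms, deg 12.
12+2=14


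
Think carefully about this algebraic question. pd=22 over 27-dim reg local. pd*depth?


pd+depth=27
depth=27-22=5
pd*depth=22*5=110


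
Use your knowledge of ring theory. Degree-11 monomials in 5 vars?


C(d+n-1,n-1)=C(15,4)=1365


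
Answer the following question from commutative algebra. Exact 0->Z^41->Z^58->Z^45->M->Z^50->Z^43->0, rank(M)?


Alt sum=0:
(-1)^0*41 + (-1)^1*58 + (-1)^2*45 + (-1)^3*? + (-1)^4*50 + (-1)^5*43=0
rank(M)=35


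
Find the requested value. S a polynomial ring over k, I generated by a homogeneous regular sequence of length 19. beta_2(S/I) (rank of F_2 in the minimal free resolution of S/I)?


Regular sequence => Koszul complex is the minimal free resolution.
Syz_1 minimally generated by Koszul relations f_i*e_j - f_j*e_i (i<j): mu(Syz_1) = beta_2 = C(m,2) = m(m-1)/2
m=19
19*18/2 = 171


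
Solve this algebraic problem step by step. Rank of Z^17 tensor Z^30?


rank(M(x)N) = rank(M)*rank(N)
17*30 = 510


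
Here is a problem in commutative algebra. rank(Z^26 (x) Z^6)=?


rank(M(x)N) = rank(M)*rank(N)
26*6 = 156


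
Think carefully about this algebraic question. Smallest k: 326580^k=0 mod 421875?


326580^k mod 421875:
k=1: 326580
k=2: 277650
k=3: 77625
k=4: 303750
k=5: 253125
k=6: 0
First zero at k = 6


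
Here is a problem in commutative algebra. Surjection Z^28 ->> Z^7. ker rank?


rank(ker) = 28-7 = 21


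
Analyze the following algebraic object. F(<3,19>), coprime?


gcd(3,19)=1 => F=ab-a-b=3*19-3-19=57-22=35


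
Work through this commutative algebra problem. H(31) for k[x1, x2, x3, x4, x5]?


C(d+n-1,n-1)=C(35,4)=52360


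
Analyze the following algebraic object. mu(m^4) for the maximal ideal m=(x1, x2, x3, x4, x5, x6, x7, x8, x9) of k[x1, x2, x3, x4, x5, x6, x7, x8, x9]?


Graded Nakayama: mu(m^d) = dim_k (m^d/m^(d+1)) = #degree-4 monomials in 9 vars
C(n+d-1,d)=C(12,4)=495


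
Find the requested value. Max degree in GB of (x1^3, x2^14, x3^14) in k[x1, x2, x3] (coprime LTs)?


Pure powers, coprime LTs => already GB.
Degrees: 3, 14, 14
Max=14


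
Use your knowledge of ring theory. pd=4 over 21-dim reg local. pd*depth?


pd+depth=21
depth=21-4=17
pd*depth=4*17=68


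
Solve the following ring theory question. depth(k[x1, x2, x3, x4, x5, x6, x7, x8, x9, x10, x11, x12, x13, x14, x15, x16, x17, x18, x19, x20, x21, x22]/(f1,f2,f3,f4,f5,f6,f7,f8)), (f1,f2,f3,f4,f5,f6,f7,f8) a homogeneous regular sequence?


depth(R)=22
depth(R/I)=22-8=14


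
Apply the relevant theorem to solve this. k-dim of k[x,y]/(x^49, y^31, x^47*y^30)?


k[x,y]/I, I = (x^49, y^31, x^47*y^30)
Rect: 49x31=1519. Corner: (49-47)x(31-30)=2.
dim = 1519-2 = 1517


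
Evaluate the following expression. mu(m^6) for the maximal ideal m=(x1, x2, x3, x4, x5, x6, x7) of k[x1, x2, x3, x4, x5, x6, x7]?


Graded Nakayama: mu(m^d) = dim_k (m^d/m^(d+1)) = #degree-6 monomials in 7 vars
C(n+d-1,d)=C(12,6)=924


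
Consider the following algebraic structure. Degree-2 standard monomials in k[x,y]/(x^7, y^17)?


k[x,y], I = (x^7, y^17), d = 2
Need i < 7 and d-i < 17.
Range: 0 <= i <= 2.
H(2) = 3


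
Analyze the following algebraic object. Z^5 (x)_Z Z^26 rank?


rank(M(x)N) = rank(M)*rank(N)
5*26 = 130


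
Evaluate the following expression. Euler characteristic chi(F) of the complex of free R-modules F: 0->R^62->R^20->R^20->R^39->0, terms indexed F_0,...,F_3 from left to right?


chi = sum (-1)^i * rank:
(-1)^0*62=62
(-1)^1*20=-20
(-1)^2*20=20
(-1)^3*39=-39
chi=23


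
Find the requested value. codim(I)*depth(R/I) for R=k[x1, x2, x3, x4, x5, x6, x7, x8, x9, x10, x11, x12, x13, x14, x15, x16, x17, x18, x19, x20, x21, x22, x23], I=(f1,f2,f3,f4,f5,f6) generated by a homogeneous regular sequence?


codim=6, depth=dim(R/I)=23-6=17
Product=6*17=102


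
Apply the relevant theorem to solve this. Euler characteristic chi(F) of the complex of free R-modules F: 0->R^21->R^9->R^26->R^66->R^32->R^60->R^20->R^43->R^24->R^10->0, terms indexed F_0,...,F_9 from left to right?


chi = sum (-1)^i * rank:
(-1)^0*21=21
(-1)^1*9=-9
(-1)^2*26=26
(-1)^3*66=-66
(-1)^4*32=32
(-1)^5*60=-60
(-1)^6*20=20
(-1)^7*43=-43
(-1)^8*24=24
(-1)^9*10=-10
chi=-65


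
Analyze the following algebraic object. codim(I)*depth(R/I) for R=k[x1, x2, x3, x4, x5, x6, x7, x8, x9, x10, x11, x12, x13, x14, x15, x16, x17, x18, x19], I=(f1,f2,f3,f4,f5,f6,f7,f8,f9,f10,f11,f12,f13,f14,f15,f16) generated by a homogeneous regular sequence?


codim=16, depth=dim(R/I)=19-16=3
Product=16*3=48


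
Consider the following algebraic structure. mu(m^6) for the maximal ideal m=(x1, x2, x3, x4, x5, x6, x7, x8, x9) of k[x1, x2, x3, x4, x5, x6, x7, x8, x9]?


Graded Nakayama: mu(m^d) = dim_k (m^d/m^(d+1)) = #degree-6 monomials in 9 vars
C(n+d-1,d)=C(14,6)=3003


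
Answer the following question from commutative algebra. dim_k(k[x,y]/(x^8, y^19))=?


Basis: x^i*y^j, i<8, j<19
8*19=152


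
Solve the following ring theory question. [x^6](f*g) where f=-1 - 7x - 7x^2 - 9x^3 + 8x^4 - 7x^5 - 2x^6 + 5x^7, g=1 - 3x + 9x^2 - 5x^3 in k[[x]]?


[x^6] = sum a_i*b_j, i+j=6
  -9*-5=45
  8*9=72
  -7*-3=21
  -2*1=-2
Sum=136


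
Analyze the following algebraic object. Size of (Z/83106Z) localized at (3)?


3-primary part: 83106=3^7*38
Size=3^7=2187


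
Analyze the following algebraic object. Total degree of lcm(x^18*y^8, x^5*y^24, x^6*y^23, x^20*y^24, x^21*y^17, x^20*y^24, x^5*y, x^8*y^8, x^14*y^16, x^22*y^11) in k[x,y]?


lcm = componentwise max:
x: max(18,5,6,20,21,20,5,8,14,22)=22
y: max(8,24,23,24,17,24,1,8,16,11)=24
Total=22+24=46


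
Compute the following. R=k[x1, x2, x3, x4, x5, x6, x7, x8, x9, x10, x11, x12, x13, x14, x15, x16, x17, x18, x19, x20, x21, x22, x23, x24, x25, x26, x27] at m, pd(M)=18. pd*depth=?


pd+depth=27
depth=27-18=9
pd*depth=18*9=162


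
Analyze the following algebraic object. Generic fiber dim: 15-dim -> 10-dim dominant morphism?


dim(fiber)=dim(X)-dim(Y)=15-10=5


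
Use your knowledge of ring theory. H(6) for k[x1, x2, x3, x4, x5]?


C(d+n-1,n-1)=C(10,4)=210


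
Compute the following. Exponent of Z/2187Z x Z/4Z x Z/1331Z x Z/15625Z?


Exponent = lcm of the cyclic orders; pairwise coprime => product.
3^7*2^2*11^3*5^6=2187*4*1331*15625=181931062500


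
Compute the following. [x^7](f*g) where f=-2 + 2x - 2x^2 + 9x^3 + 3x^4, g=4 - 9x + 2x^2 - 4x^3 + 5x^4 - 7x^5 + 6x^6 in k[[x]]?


[x^7] = sum a_i*b_j, i+j=7
  2*6=12
  -2*-7=14
  9*5=45
  3*-4=-12
Sum=59


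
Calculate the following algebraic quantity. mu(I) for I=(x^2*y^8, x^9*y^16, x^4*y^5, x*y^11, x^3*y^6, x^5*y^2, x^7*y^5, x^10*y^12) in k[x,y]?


Remove redundant (divisible by others).
x^9*y^16 redundant.
x^10*y^12 redundant.
x^7*y^5 redundant.
Min: x^5*y^2, x^4*y^5, x^3*y^6, x^2*y^8, x*y^11
Count=5


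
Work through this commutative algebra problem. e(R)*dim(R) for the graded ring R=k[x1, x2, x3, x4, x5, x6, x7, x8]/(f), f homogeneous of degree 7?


e(R)=deg(f)=7, dim(R)=8-1=7
e*dim=7*7=49


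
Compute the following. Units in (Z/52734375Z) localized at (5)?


Local ring = Z/1953125Z.
phi(1953125) = 5^8*(5-1) = 1562500


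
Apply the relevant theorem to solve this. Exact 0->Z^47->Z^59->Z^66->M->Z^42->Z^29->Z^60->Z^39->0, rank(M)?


Alt sum=0:
(-1)^0*47 + (-1)^1*59 + (-1)^2*66 + (-1)^3*? + (-1)^4*42 + (-1)^5*29 + (-1)^6*60 + (-1)^7*39=0
rank(M)=88


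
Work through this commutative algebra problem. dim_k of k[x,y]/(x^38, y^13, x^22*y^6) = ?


k[x,y]/I, I = (x^38, y^13, x^22*y^6)
Rect: 38x13=494. Corner: (38-22)x(13-6)=112.
dim = 494-112 = 382


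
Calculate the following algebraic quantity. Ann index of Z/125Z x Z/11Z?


Exponent = lcm of the cyclic orders; pairwise coprime => product.
5^3*11^1=125*11=1375


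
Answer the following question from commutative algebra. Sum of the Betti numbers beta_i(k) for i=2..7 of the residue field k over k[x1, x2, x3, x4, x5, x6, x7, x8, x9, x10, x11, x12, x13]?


Koszul resolution: beta_i(k)=C(n,i), n=13
C(13,2)=78, C(13,3)=286, C(13,4)=715, C(13,5)=1287, C(13,6)=1716, C(13,7)=1716
Sum=5798


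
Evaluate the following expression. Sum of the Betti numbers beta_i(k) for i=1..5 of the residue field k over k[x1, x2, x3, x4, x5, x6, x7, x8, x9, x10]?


Koszul resolution: beta_i(k)=C(n,i), n=10
C(10,1)=10, C(10,2)=45, C(10,3)=120, C(10,4)=210, C(10,5)=252
Sum=637


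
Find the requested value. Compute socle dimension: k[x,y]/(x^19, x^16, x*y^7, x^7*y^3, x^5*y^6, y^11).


Socle = ann(m) = span of standard monomials u with x*u, y*u in I (staircase corners).
Redundant generators: x^19
Minimal generators: x^16, x^7*y^3, x^5*y^6, x*y^7, y^11
Corners: y^10, x^4y^6, x^6y^5, x^15y^2
Socle dim=4


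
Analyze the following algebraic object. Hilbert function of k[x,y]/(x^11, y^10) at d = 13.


k[x,y], I = (x^11, y^10), d = 13
Need i < 11 and d-i < 10.
Range: 4 <= i <= 10.
H(13) = 7


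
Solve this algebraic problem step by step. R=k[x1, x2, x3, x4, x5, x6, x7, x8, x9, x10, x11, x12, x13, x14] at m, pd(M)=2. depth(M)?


pd+depth=depth(R)=14
depth=14-2=12


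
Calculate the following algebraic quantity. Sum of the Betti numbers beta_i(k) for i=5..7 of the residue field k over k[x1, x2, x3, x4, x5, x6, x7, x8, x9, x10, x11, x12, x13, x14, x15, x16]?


Koszul resolution: beta_i(k)=C(n,i), n=16
C(16,5)=4368, C(16,6)=8008, C(16,7)=11440
Sum=23816


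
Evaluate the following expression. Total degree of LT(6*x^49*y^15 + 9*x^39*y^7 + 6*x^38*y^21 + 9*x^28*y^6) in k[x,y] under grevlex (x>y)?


LT: 6*x^49*y^15
deg_x=49, deg_y=15
Total=49+15=64


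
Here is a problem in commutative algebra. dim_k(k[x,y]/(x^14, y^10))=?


Basis: x^i*y^j, i<14, j<10
14*10=140


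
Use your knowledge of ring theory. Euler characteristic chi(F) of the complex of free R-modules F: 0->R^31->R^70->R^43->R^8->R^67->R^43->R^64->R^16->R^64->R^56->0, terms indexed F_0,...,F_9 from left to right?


chi = sum (-1)^i * rank:
(-1)^0*31=31
(-1)^1*70=-70
(-1)^2*43=43
(-1)^3*8=-8
(-1)^4*67=67
(-1)^5*43=-43
(-1)^6*64=64
(-1)^7*16=-16
(-1)^8*64=64
(-1)^9*56=-56
chi=76


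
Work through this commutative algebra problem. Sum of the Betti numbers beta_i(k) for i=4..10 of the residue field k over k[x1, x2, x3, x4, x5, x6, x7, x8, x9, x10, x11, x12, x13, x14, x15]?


Koszul resolution: beta_i(k)=C(n,i), n=15
C(15,4)=1365, C(15,5)=3003, C(15,6)=5005, C(15,7)=6435, C(15,8)=6435, C(15,9)=5005, C(15,10)=3003
Sum=30251


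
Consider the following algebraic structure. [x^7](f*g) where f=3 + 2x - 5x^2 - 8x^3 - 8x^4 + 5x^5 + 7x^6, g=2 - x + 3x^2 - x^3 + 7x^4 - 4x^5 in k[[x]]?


[x^7] = sum a_i*b_j, i+j=7
  -5*-4=20
  -8*7=-56
  -8*-1=8
  5*3=15
  7*-1=-7
Sum=-20


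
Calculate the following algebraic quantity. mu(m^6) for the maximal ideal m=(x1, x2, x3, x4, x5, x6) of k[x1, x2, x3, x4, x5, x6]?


Graded Nakayama: mu(m^d) = dim_k (m^d/m^(d+1)) = #degree-6 monomials in 6 vars
C(n+d-1,d)=C(11,6)=462


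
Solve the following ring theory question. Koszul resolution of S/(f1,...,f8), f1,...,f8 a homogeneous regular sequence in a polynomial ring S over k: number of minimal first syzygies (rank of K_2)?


Regular sequence => Koszul complex is the minimal free resolution.
Syz_1 minimally generated by Koszul relations f_i*e_j - f_j*e_i (i<j): mu(Syz_1) = beta_2 = C(m,2) = m(m-1)/2
m=8
8*7/2 = 28


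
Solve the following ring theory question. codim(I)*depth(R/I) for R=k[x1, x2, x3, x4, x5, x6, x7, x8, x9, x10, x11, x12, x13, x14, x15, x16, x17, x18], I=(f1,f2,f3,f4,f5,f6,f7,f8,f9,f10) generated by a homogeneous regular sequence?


codim=10, depth=dim(R/I)=18-10=8
Product=10*8=80


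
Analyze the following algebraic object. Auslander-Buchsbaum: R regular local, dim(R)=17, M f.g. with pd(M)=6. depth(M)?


pd+depth=depth(R)=17
depth=17-6=11


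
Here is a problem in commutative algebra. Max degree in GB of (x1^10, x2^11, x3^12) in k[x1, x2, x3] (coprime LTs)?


Pure powers, coprime LTs => already GB.
Degrees: 10, 11, 12
Max=12


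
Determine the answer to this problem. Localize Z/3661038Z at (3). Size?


3-primary part: 3661038=3^10*62
Size=3^10=59049


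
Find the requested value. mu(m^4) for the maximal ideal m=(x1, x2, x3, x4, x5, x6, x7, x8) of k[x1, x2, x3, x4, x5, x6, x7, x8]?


Graded Nakayama: mu(m^d) = dim_k (m^d/m^(d+1)) = #degree-4 monomials in 8 vars
C(n+d-1,d)=C(11,4)=330


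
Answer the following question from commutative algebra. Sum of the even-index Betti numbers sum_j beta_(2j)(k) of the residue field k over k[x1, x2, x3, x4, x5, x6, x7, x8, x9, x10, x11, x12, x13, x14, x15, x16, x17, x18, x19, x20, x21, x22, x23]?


Koszul resolution: beta_i(k)=C(n,i), n=23
sum_even C(23,i) = 2^(n-1) = 2^22 = 4194304


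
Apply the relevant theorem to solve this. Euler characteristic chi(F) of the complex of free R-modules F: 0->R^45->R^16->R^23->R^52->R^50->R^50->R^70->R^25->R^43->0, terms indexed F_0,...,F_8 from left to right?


chi = sum (-1)^i * rank:
(-1)^0*45=45
(-1)^1*16=-16
(-1)^2*23=23
(-1)^3*52=-52
(-1)^4*50=50
(-1)^5*50=-50
(-1)^6*70=70
(-1)^7*25=-25
(-1)^8*43=43
chi=88


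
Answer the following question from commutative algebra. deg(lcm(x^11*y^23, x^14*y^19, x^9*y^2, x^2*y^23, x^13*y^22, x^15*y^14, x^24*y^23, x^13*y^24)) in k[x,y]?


lcm = componentwise max:
x: max(11,14,9,2,13,15,24,13)=24
y: max(23,19,2,23,22,14,23,24)=24
Total=24+24=48


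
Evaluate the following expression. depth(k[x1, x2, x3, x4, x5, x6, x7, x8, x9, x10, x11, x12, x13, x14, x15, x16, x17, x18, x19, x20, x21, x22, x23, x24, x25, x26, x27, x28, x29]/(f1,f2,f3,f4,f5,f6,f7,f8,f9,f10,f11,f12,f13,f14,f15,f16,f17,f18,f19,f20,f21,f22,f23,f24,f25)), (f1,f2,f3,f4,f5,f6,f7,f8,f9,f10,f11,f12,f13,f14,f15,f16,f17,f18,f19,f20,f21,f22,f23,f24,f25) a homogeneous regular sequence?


depth(R)=29
depth(R/I)=29-25=4


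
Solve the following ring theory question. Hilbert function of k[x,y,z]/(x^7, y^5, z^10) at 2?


Need i<7, j<5, k<10 with i+j+k=2.
For each i, j ranges over max(0,2-i-9)..min(4,2-i):
  i=0: j in [0,2] -> 3
  i=1: j in [0,1] -> 2
  i=2: j in [0,0] -> 1
H(2) = 3+2+1 = 6


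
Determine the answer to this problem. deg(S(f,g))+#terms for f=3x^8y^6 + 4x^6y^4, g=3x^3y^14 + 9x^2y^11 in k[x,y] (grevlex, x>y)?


LT(f)=3x^8y^6, LT(g)=3x^3y^14
lcm(LM)=x^8y^14
S(f,g) (scaled by 9 to clear denominators) = 3y^8*f - 3x^5*g = -27x^7y^11 + 12x^6y^12
2 terms, deg 18.
18+2=20


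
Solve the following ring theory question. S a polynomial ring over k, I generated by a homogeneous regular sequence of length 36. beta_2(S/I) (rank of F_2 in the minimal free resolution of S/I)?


Regular sequence => Koszul complex is the minimal free resolution.
Syz_1 minimally generated by Koszul relations f_i*e_j - f_j*e_i (i<j): mu(Syz_1) = beta_2 = C(m,2) = m(m-1)/2
m=36
36*35/2 = 630


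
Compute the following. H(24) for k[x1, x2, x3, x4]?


C(d+n-1,n-1)=C(27,3)=2925


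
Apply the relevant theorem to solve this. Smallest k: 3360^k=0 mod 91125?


3360^k mod 91125:
k=1: 3360
k=2: 81225
k=3: 87750
k=4: 50625
k=5: 60750
k=6: 0
First zero at k = 6


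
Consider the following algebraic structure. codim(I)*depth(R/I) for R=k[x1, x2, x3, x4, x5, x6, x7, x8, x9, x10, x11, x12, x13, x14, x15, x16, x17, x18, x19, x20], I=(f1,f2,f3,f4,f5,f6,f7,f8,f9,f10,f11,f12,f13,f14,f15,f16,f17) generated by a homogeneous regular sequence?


codim=17, depth=dim(R/I)=20-17=3
Product=17*3=51


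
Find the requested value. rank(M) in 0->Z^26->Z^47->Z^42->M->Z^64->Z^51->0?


Alt sum=0:
(-1)^0*26 + (-1)^1*47 + (-1)^2*42 + (-1)^3*? + (-1)^4*64 + (-1)^5*51=0
rank(M)=34


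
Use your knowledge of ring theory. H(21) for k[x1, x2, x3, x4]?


C(d+n-1,n-1)=C(24,3)=2024


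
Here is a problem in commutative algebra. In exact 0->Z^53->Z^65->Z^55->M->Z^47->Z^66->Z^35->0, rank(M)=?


Alt sum=0:
(-1)^0*53 + (-1)^1*65 + (-1)^2*55 + (-1)^3*? + (-1)^4*47 + (-1)^5*66 + (-1)^6*35=0
rank(M)=59


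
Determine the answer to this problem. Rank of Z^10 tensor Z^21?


rank(M(x)N) = rank(M)*rank(N)
10*21 = 210


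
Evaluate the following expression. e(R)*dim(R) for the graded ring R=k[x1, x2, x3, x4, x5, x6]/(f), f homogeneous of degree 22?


e(R)=deg(f)=22, dim(R)=6-1=5
e*dim=22*5=110


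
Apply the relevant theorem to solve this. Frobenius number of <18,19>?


gcd(18,19)=1 => F=ab-a-b=18*19-18-19=342-37=305


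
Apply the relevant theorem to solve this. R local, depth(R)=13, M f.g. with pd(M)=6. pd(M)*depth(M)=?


pd+depth=13
depth=13-6=7
pd*depth=6*7=42


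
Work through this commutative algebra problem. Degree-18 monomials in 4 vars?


C(d+n-1,n-1)=C(21,3)=1330


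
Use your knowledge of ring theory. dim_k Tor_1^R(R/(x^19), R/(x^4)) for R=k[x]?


Tor_1(R/I,R/J)=(I cap J)/IJ=(x^19)/(x^23)
dim=23-19=min(19,4)=4


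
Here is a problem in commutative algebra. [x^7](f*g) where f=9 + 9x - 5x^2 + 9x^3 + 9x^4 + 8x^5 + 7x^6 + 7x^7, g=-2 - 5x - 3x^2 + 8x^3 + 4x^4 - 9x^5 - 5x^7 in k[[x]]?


[x^7] = sum a_i*b_j, i+j=7
  9*-5=-45
  -5*-9=45
  9*4=36
  9*8=72
  8*-3=-24
  7*-5=-35
  7*-2=-14
Sum=35


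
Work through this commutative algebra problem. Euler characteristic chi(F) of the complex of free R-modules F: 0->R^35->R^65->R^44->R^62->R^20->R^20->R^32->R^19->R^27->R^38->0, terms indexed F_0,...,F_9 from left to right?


chi = sum (-1)^i * rank:
(-1)^0*35=35
(-1)^1*65=-65
(-1)^2*44=44
(-1)^3*62=-62
(-1)^4*20=20
(-1)^5*20=-20
(-1)^6*32=32
(-1)^7*19=-19
(-1)^8*27=27
(-1)^9*38=-38
chi=-46


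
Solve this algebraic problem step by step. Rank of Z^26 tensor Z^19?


rank(M(x)N) = rank(M)*rank(N)
26*19 = 494


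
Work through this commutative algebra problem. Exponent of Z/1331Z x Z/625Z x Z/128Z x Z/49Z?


Exponent = lcm of the cyclic orders; pairwise coprime => product.
11^3*5^4*2^7*7^2=1331*625*128*49=5217520000


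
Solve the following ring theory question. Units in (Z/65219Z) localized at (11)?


Local ring = Z/1331Z.
phi(1331) = 11^2*(11-1) = 1210


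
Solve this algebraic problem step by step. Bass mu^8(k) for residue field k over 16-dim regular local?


C(n,i)=C(16,8)=12870


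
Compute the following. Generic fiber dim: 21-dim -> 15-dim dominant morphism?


dim(fiber)=dim(X)-dim(Y)=21-15=6


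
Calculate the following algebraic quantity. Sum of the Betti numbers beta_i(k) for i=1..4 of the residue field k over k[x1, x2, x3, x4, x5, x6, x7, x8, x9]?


Koszul resolution: beta_i(k)=C(n,i), n=9
C(9,1)=9, C(9,2)=36, C(9,3)=84, C(9,4)=126
Sum=255


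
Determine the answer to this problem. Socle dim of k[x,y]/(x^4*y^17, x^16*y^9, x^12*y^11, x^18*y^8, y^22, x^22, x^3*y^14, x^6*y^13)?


Socle = ann(m) = span of standard monomials u with x*u, y*u in I (staircase corners).
Redundant generators: x^4*y^17
Minimal generators: x^22, x^18*y^8, x^16*y^9, x^12*y^11, x^6*y^13, x^3*y^14, y^22
Corners: x^2y^21, x^5y^13, x^11y^12, x^15y^10, x^17y^8, x^21y^7
Socle dim=6


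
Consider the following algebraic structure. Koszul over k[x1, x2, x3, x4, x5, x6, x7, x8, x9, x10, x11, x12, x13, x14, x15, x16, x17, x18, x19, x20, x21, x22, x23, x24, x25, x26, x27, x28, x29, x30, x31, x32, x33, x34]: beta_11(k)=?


C(n,i)=C(34,11)=286097760


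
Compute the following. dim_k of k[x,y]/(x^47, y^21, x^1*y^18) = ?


k[x,y]/I, I = (x^47, y^21, x^1*y^18)
Rect: 47x21=987. Corner: (47-1)x(21-18)=138.
dim = 987-138 = 849


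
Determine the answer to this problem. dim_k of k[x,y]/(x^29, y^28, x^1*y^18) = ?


k[x,y]/I, I = (x^29, y^28, x^1*y^18)
Rect: 29x28=812. Corner: (29-1)x(28-18)=280.
dim = 812-280 = 532


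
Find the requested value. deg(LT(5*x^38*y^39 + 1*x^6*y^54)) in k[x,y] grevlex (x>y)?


LT: 5*x^38*y^39
deg_x=38, deg_y=39
Total=38+39=77


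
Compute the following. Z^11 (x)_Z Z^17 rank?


rank(M(x)N) = rank(M)*rank(N)
11*17 = 187


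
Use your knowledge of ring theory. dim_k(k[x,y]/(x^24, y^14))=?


Basis: x^i*y^j, i<24, j<14
24*14=336


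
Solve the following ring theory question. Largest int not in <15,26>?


gcd(15,26)=1 => F=ab-a-b=15*26-15-26=390-41=349


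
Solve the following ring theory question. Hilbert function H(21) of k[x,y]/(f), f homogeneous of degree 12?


H(t)=d for t>=d-1.
d=12, t=21
H(21)=12


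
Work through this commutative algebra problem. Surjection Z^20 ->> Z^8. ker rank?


rank(ker) = 20-8 = 12


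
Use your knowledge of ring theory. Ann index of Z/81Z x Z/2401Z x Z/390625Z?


Exponent = lcm of the cyclic orders; pairwise coprime => product.
3^4*7^4*5^8=81*2401*390625=75969140625


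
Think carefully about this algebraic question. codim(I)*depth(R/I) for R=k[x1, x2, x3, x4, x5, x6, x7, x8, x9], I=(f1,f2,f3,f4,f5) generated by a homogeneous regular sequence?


codim=5, depth=dim(R/I)=9-5=4
Product=5*4=20


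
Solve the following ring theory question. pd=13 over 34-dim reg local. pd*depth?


pd+depth=34
depth=34-13=21
pd*depth=13*21=273


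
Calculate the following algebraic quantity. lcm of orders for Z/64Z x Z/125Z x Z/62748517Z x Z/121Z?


Exponent = lcm of the cyclic orders; pairwise coprime => product.
2^6*5^3*13^7*11^2=64*125*62748517*121=60740564456000


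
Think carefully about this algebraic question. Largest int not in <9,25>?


gcd(9,25)=1 => F=ab-a-b=9*25-9-25=225-34=191


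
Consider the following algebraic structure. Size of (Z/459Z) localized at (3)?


3-primary part: 459=3^3*17
Size=3^3=27


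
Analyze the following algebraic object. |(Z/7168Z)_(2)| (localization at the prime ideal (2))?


2-primary part: 7168=2^10*7
Size=2^10=1024


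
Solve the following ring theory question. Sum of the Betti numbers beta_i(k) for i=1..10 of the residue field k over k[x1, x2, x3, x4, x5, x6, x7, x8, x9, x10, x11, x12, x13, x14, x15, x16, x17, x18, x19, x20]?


Koszul resolution: beta_i(k)=C(n,i), n=20
C(20,1)=20, C(20,2)=190, C(20,3)=1140, C(20,4)=4845, C(20,5)=15504, C(20,6)=38760, C(20,7)=77520, C(20,8)=125970, C(20,9)=167960, C(20,10)=184756
Sum=616665


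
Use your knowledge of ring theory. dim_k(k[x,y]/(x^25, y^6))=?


Basis: x^i*y^j, i<25, j<6
25*6=150
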